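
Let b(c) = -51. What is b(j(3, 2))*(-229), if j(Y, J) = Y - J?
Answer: 11679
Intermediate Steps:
b(j(3, 2))*(-229) = -51*(-229) = 11679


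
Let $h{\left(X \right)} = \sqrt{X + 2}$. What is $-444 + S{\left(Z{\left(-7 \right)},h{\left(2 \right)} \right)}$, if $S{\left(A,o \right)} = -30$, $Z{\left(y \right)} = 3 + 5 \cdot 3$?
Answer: $-474$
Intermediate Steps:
$Z{\left(y \right)} = 18$ ($Z{\left(y \right)} = 3 + 15 = 18$)
$h{\left(X \right)} = \sqrt{2 + X}$
$-444 + S{\left(Z{\left(-7 \right)},h{\left(2 \right)} \right)} = -444 - 30 = -474$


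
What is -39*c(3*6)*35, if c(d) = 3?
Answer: -4095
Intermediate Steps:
-39*c(3*6)*35 = -39*3*35 = -117*35 = -4095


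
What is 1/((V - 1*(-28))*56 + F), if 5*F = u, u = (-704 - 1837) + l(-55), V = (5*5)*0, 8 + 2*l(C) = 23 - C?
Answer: 5/5334 ≈ 0.00093738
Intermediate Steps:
l(C) = 15/2 - C/2 (l(C) = -4 + (23 - C)/2 = -4 + (23/2 - C/2) = 15/2 - C/2)
V = 0 (V = 25*0 = 0)
u = -2506 (u = (-704 - 1837) + (15/2 - ½*(-55)) = -2541 + (15/2 + 55/2) = -2541 + 35 = -2506)
F = -2506/5 (F = (⅕)*(-2506) = -2506/5 ≈ -501.20)
1/((V - 1*(-28))*56 + F) = 1/((0 - 1*(-28))*56 - 2506/5) = 1/((0 + 28)*56 - 2506/5) = 1/(28*56 - 2506/5) = 1/(1568 - 2506/5) = 1/(5334/5) = 5/5334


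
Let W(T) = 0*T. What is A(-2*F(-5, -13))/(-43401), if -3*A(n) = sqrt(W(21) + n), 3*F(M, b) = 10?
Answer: 2*I*sqrt(15)/390609 ≈ 1.983e-5*I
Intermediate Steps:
W(T) = 0
F(M, b) = 10/3 (F(M, b) = (1/3)*10 = 10/3)
A(n) = -sqrt(n)/3 (A(n) = -sqrt(0 + n)/3 = -sqrt(n)/3)
A(-2*F(-5, -13))/(-43401) = -2*I*sqrt(15)/3/3/(-43401) = -2*I*sqrt(15)/9*(-1/43401) = 2*I*sqrt(15)/390609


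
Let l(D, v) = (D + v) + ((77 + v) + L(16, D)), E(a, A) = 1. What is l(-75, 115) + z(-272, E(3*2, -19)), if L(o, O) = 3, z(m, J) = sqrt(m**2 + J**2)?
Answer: 235 + sqrt(73985) ≈ 507.00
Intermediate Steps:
z(m, J) = sqrt(J**2 + m**2)
l(D, v) = 80 + D + 2*v (l(D, v) = (D + v) + ((77 + v) + 3) = (D + v) + (80 + v) = 80 + D + 2*v)
l(-75, 115) + z(-272, E(3*2, -19)) = (80 - 75 + 2*115) + sqrt(1**2 + (-272)**2) = (80 - 75 + 230) + sqrt(1 + 73984) = 235 + sqrt(73985)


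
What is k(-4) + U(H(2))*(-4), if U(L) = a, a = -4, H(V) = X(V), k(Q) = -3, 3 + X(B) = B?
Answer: 13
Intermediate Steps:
X(B) = -3 + B
H(V) = -3 + V
U(L) = -4
k(-4) + U(H(2))*(-4) = -3 - 4*(-4) = -3 + 16 = 13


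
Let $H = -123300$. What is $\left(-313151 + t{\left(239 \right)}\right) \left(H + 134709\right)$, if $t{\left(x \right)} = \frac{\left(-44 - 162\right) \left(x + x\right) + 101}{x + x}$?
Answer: $- \frac{1708891873905}{478} \approx -3.5751 \cdot 10^{9}$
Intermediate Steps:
$t{\left(x \right)} = \frac{101 - 412 x}{2 x}$ ($t{\left(x \right)} = \frac{- 206 \cdot 2 x + 101}{2 x} = \left(- 412 x + 101\right) \frac{1}{2 x} = \left(101 - 412 x\right) \frac{1}{2 x} = \frac{101 - 412 x}{2 x}$)
$\left(-313151 + t{\left(239 \right)}\right) \left(H + 134709\right) = \left(-313151 - \left(206 - \frac{101}{2 \cdot 239}\right)\right) \left(-123300 + 134709\right) = \left(-313151 + \left(-206 + \frac{101}{2} \cdot \frac{1}{239}\right)\right) 11409 = \left(-313151 + \left(-206 + \frac{101}{478}\right)\right) 11409 = \left(-313151 - \frac{98367}{478}\right) 11409 = \left(- \frac{149784545}{478}\right) 11409 = - \frac{1708891873905}{478}$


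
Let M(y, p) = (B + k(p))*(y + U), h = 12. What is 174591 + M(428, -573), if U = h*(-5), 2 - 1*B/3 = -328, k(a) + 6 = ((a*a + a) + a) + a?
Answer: 120729183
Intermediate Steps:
k(a) = -6 + a² + 3*a (k(a) = -6 + (((a*a + a) + a) + a) = -6 + (((a² + a) + a) + a) = -6 + (((a + a²) + a) + a) = -6 + ((a² + 2*a) + a) = -6 + (a² + 3*a) = -6 + a² + 3*a)
B = 990 (B = 6 - 3*(-328) = 6 + 984 = 990)
U = -60 (U = 12*(-5) = -60)
M(y, p) = (-60 + y)*(984 + p² + 3*p) (M(y, p) = (990 + (-6 + p² + 3*p))*(y - 60) = (984 + p² + 3*p)*(-60 + y) = (-60 + y)*(984 + p² + 3*p))
174591 + M(428, -573) = 174591 + (-59040 - 180*(-573) - 60*(-573)² + 990*428 + 428*(-6 + (-573)² + 3*(-573))) = 174591 + (-59040 + 103140 - 60*328329 + 423720 + 428*(-6 + 328329 - 1719)) = 174591 + (-59040 + 103140 - 19699740 + 423720 + 428*326604) = 174591 + (-59040 + 103140 - 19699740 + 423720 + 139786512) = 174591 + 120554592 = 120729183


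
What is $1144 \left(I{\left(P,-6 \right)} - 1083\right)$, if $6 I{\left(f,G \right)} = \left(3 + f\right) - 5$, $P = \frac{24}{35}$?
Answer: $- \frac{130116272}{105} \approx -1.2392 \cdot 10^{6}$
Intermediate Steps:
$P = \frac{24}{35}$ ($P = 24 \cdot \frac{1}{35} = \frac{24}{35} \approx 0.68571$)
$I{\left(f,G \right)} = - \frac{1}{3} + \frac{f}{6}$ ($I{\left(f,G \right)} = \frac{\left(3 + f\right) - 5}{6} = \frac{-2 + f}{6} = - \frac{1}{3} + \frac{f}{6}$)
$1144 \left(I{\left(P,-6 \right)} - 1083\right) = 1144 \left(\left(- \frac{1}{3} + \frac{1}{6} \cdot \frac{24}{35}\right) - 1083\right) = 1144 \left(\left(- \frac{1}{3} + \frac{4}{35}\right) - 1083\right) = 1144 \left(- \frac{23}{105} - 1083\right) = 1144 \left(- \frac{113738}{105}\right) = - \frac{130116272}{105}$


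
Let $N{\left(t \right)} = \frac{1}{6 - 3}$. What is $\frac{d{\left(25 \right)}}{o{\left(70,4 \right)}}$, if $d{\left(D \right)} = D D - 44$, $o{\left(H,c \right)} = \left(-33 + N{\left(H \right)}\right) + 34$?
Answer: $\frac{1743}{4} \approx 435.75$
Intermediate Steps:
$N{\left(t \right)} = \frac{1}{3}$
$o{\left(H,c \right)} = \frac{4}{3}$ ($o{\left(H,c \right)} = \left(-33 + \frac{1}{3}\right) + 34 = - \frac{98}{3} + 34 = \frac{4}{3}$)
$d{\left(D \right)} = -44 + D^{2}$ ($d{\left(D \right)} = D^{2} - 44 = -44 + D^{2}$)
$\frac{d{\left(25 \right)}}{o{\left(70,4 \right)}} = \frac{-44 + 25^{2}}{\frac{4}{3}} = \left(-44 + 625\right) \frac{3}{4} = 581 \cdot \frac{3}{4} = \frac{1743}{4}$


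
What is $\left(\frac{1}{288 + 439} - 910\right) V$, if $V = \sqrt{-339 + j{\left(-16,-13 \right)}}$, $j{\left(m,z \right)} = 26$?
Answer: $- \frac{661569 i \sqrt{313}}{727} \approx - 16100.0 i$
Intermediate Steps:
$V = i \sqrt{313}$ ($V = \sqrt{-339 + 26} = \sqrt{-313} = i \sqrt{313} \approx 17.692 i$)
$\left(\frac{1}{288 + 439} - 910\right) V = \left(\frac{1}{288 + 439} - 910\right) i \sqrt{313} = \left(\frac{1}{727} - 910\right) i \sqrt{313} = - \frac{661569 i \sqrt{313}}{727}$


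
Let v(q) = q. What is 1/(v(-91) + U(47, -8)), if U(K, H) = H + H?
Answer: -1/107 ≈ -0.0093458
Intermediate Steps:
U(K, H) = 2*H
1/(v(-91) + U(47, -8)) = 1/(-91 + 2*(-8)) = 1/(-91 - 16) = 1/(-107) = -1/107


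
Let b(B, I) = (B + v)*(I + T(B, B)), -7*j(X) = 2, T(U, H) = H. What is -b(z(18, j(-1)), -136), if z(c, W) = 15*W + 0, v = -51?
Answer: -380034/49 ≈ -7755.8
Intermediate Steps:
j(X) = -2/7 (j(X) = -⅐*2 = -2/7)
z(c, W) = 15*W
b(B, I) = (-51 + B)*(B + I) (b(B, I) = (B - 51)*(I + B) = (-51 + B)*(B + I))
-b(z(18, j(-1)), -136) = -((15*(-2/7))² - 765*(-2)/7 - 51*(-136) + (15*(-2/7))*(-136)) = -((-30/7)² - 51*(-30/7) + 6936 - 30/7*(-136)) = -(900/49 + 1530/7 + 6936 + 4080/7) = -1*380034/49 = -380034/49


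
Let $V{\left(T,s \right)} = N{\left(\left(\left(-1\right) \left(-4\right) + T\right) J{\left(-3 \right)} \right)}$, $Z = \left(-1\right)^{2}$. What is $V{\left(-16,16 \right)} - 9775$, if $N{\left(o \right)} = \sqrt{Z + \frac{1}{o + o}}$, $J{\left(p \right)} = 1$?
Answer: $-9775 + \frac{\sqrt{138}}{12} \approx -9774.0$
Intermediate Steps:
$Z = 1$
$N{\left(o \right)} = \sqrt{1 + \frac{1}{2 o}}$ ($N{\left(o \right)} = \sqrt{1 + \frac{1}{o + o}} = \sqrt{1 + \frac{1}{2 o}}$)
$V{\left(T,s \right)} = \frac{\sqrt{4 + \frac{2}{4 + T}}}{2}$ ($V{\left(T,s \right)} = \frac{\sqrt{4 + \frac{2}{\left(\left(-1\right) \left(-4\right) + T\right) 1}}}{2} = \frac{\sqrt{4 + \frac{2}{\left(4 + T\right) 1}}}{2} = \frac{\sqrt{4 + \frac{2}{4 + T}}}{2}$)
$V{\left(-16,16 \right)} - 9775 = \frac{\sqrt{2} \sqrt{\frac{9 + 2 \left(-16\right)}{4 - 16}}}{2} - 9775 = \frac{\sqrt{2} \sqrt{\frac{9 - 32}{-12}}}{2} - 9775 = \frac{\sqrt{2} \sqrt{\left(- \frac{1}{12}\right) \left(-23\right)}}{2} - 9775 = \frac{\sqrt{2} \sqrt{\frac{23}{12}}}{2} - 9775 = \frac{\sqrt{2} \frac{\sqrt{69}}{6}}{2} - 9775 = \frac{\sqrt{138}}{12} - 9775 = -9775 + \frac{\sqrt{138}}{12}$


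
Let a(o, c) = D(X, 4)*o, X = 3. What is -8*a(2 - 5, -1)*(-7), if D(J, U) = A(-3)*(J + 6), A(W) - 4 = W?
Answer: -1512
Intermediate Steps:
A(W) = 4 + W
D(J, U) = 6 + J (D(J, U) = (4 - 3)*(J + 6) = 1*(6 + J) = 6 + J)
a(o, c) = 9*o (a(o, c) = (6 + 3)*o = 9*o)
-8*a(2 - 5, -1)*(-7) = -72*(2 - 5)*(-7) = -72*(-3)*(-7) = -8*(-27)*(-7) = 216*(-7) = -1512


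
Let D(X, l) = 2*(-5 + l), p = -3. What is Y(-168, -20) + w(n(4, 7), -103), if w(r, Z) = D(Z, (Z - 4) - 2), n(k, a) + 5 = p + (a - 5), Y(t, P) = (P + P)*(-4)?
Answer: -68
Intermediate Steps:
D(X, l) = -10 + 2*l
Y(t, P) = -8*P (Y(t, P) = (2*P)*(-4) = -8*P)
n(k, a) = -13 + a (n(k, a) = -5 + (-3 + (a - 5)) = -5 + (-3 + (-5 + a)) = -5 + (-8 + a) = -13 + a)
w(r, Z) = -22 + 2*Z (w(r, Z) = -10 + 2*((Z - 4) - 2) = -10 + 2*((-4 + Z) - 2) = -10 + 2*(-6 + Z) = -10 + (-12 + 2*Z) = -22 + 2*Z)
Y(-168, -20) + w(n(4, 7), -103) = -8*(-20) + (-22 + 2*(-103)) = 160 + (-22 - 206) = 160 - 228 = -68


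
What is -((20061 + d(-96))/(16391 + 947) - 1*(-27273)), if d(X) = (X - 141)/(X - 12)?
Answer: -17023656139/624168 ≈ -27274.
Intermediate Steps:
d(X) = (-141 + X)/(-12 + X)
-((20061 + d(-96))/(16391 + 947) - 1*(-27273)) = -((20061 + (-141 - 96)/(-12 - 96))/(16391 + 947) - 1*(-27273)) = -((20061 - 237/(-108))/17338 + 27273) = -((20061 - 1/108*(-237))*(1/17338) + 27273) = -((20061 + 79/36)*(1/17338) + 27273) = -((722275/36)*(1/17338) + 27273) = -(722275/624168 + 27273) = -1*17023656139/624168 = -17023656139/624168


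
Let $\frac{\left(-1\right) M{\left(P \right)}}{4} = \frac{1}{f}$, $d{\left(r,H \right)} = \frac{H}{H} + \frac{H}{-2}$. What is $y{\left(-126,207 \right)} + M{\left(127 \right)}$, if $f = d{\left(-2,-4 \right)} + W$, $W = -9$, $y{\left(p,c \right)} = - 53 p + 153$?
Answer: $\frac{20495}{3} \approx 6831.7$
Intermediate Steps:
$y{\left(p,c \right)} = 153 - 53 p$
$d{\left(r,H \right)} = 1 - \frac{H}{2}$ ($d{\left(r,H \right)} = 1 + H \left(- \frac{1}{2}\right) = 1 - \frac{H}{2}$)
$f = -6$ ($f = \left(1 - -2\right) - 9 = \left(1 + 2\right) - 9 = 3 - 9 = -6$)
$M{\left(P \right)} = \frac{2}{3}$ ($M{\left(P \right)} = - \frac{4}{-6} = \left(-4\right) \left(- \frac{1}{6}\right) = \frac{2}{3}$)
$y{\left(-126,207 \right)} + M{\left(127 \right)} = \left(153 - -6678\right) + \frac{2}{3} = \left(153 + 6678\right) + \frac{2}{3} = 6831 + \frac{2}{3} = \frac{20495}{3}$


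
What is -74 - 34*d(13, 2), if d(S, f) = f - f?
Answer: -74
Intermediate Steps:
d(S, f) = 0
-74 - 34*d(13, 2) = -74 - 34*0 = -74 + 0 = -74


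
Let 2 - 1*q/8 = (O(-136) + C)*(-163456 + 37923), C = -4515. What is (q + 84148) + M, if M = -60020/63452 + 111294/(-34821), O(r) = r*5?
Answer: -320192013201832455/61373947 ≈ -5.2171e+9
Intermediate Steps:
O(r) = 5*r
q = -5217151464 (q = 16 - 8*(5*(-136) - 4515)*(-163456 + 37923) = 16 - 8*(-680 - 4515)*(-125533) = 16 - (-41560)*(-125533) = 16 - 8*652143935 = 16 - 5217151480 = -5217151464)
M = -254216203/61373947 (M = -60020*1/63452 + 111294*(-1/34821) = -15005/15863 - 12366/3869 = -254216203/61373947 ≈ -4.1421)
(q + 84148) + M = (-5217151464 + 84148) - 254216203/61373947 = -5217067316 - 254216203/61373947 = -320192013201832455/61373947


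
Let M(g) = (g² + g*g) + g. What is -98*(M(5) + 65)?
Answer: -11760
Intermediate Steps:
M(g) = g + 2*g² (M(g) = (g² + g²) + g = 2*g² + g = g + 2*g²)
-98*(M(5) + 65) = -98*(5*(1 + 2*5) + 65) = -98*(5*(1 + 10) + 65) = -98*(5*11 + 65) = -98*(55 + 65) = -98*120 = -11760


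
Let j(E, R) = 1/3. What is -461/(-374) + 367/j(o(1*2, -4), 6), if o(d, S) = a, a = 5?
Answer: 412235/374 ≈ 1102.2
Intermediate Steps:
o(d, S) = 5
j(E, R) = ⅓
-461/(-374) + 367/j(o(1*2, -4), 6) = -461/(-374) + 367/(⅓) = -461*(-1/374) + 367*3 = 461/374 + 1101 = 412235/374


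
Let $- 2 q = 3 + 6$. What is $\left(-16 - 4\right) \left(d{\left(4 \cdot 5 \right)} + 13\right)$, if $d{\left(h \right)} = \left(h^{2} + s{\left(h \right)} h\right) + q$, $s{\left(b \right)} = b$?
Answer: $-16170$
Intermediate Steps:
$q = - \frac{9}{2}$ ($q = - \frac{3 + 6}{2} = \left(- \frac{1}{2}\right) 9 = - \frac{9}{2} \approx -4.5$)
$d{\left(h \right)} = - \frac{9}{2} + 2 h^{2}$ ($d{\left(h \right)} = \left(h^{2} + h h\right) - \frac{9}{2} = \left(h^{2} + h^{2}\right) - \frac{9}{2} = 2 h^{2} - \frac{9}{2} = - \frac{9}{2} + 2 h^{2}$)
$\left(-16 - 4\right) \left(d{\left(4 \cdot 5 \right)} + 13\right) = \left(-16 - 4\right) \left(\left(- \frac{9}{2} + 2 \left(4 \cdot 5\right)^{2}\right) + 13\right) = - 20 \left(\left(- \frac{9}{2} + 2 \cdot 20^{2}\right) + 13\right) = - 20 \left(\left(- \frac{9}{2} + 2 \cdot 400\right) + 13\right) = - 20 \left(\left(- \frac{9}{2} + 800\right) + 13\right) = - 20 \left(\frac{1591}{2} + 13\right) = \left(-20\right) \frac{1617}{2} = -16170$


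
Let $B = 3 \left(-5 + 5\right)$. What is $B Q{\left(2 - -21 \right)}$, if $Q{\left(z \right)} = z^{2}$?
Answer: $0$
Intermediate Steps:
$B = 0$ ($B = 3 \cdot 0 = 0$)
$B Q{\left(2 - -21 \right)} = 0 \left(2 - -21\right)^{2} = 0 \left(2 + 21\right)^{2} = 0 \cdot 23^{2} = 0 \cdot 529 = 0$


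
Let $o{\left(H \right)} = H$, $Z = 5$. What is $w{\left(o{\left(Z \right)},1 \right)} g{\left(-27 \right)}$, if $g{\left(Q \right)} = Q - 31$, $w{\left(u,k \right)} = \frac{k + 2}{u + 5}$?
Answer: $- \frac{87}{5} \approx -17.4$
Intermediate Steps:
$w{\left(u,k \right)} = \frac{2 + k}{5 + u}$
$g{\left(Q \right)} = -31 + Q$ ($g{\left(Q \right)} = Q - 31 = -31 + Q$)
$w{\left(o{\left(Z \right)},1 \right)} g{\left(-27 \right)} = \frac{2 + 1}{5 + 5} \left(-31 - 27\right) = \frac{1}{10} \cdot 3 \left(-58\right) = \frac{3}{10} \left(-58\right) = - \frac{87}{5}$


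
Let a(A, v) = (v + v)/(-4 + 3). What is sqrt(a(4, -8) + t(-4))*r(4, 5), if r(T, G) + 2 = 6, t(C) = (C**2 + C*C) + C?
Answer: 8*sqrt(11) ≈ 26.533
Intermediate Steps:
a(A, v) = -2*v (a(A, v) = (2*v)/(-1) = (2*v)*(-1) = -2*v)
t(C) = C + 2*C**2 (t(C) = (C**2 + C**2) + C = 2*C**2 + C = C + 2*C**2)
r(T, G) = 4 (r(T, G) = -2 + 6 = 4)
sqrt(a(4, -8) + t(-4))*r(4, 5) = sqrt(-2*(-8) - 4*(1 + 2*(-4)))*4 = sqrt(16 - 4*(1 - 8))*4 = sqrt(16 - 4*(-7))*4 = sqrt(16 + 28)*4 = sqrt(44)*4 = (2*sqrt(11))*4 = 8*sqrt(11)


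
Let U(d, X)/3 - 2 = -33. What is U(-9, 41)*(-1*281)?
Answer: 26133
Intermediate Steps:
U(d, X) = -93 (U(d, X) = 6 + 3*(-33) = 6 - 99 = -93)
U(-9, 41)*(-1*281) = -(-93)*281 = -93*(-281) = 26133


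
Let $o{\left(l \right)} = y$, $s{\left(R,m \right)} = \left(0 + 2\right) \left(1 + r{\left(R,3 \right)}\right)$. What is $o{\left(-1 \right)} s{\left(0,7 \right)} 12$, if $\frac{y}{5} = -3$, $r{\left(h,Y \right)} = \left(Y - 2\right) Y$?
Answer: $-1440$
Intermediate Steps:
$r{\left(h,Y \right)} = Y \left(-2 + Y\right)$ ($r{\left(h,Y \right)} = \left(-2 + Y\right) Y = Y \left(-2 + Y\right)$)
$y = -15$ ($y = 5 \left(-3\right) = -15$)
$s{\left(R,m \right)} = 8$ ($s{\left(R,m \right)} = \left(0 + 2\right) \left(1 + 3 \left(-2 + 3\right)\right) = 2 \left(1 + 3 \cdot 1\right) = 2 \left(1 + 3\right) = 2 \cdot 4 = 8$)
$o{\left(l \right)} = -15$
$o{\left(-1 \right)} s{\left(0,7 \right)} 12 = \left(-15\right) 8 \cdot 12 = \left(-120\right) 12 = -1440$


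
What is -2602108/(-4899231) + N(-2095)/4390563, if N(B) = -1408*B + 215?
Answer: 8625776025343/7170127452351 ≈ 1.2030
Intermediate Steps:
N(B) = 215 - 1408*B
-2602108/(-4899231) + N(-2095)/4390563 = -2602108/(-4899231) + (215 - 1408*(-2095))/4390563 = -2602108*(-1/4899231) + (215 + 2949760)*(1/4390563) = 2602108/4899231 + 2949975*(1/4390563) = 2602108/4899231 + 983325/1463521 = 8625776025343/7170127452351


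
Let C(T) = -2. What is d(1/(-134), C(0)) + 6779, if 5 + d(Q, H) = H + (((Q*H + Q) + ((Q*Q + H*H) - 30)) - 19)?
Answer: 120790147/17956 ≈ 6727.0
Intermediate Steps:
d(Q, H) = -54 + H + Q + H**2 + Q**2 + H*Q (d(Q, H) = -5 + (H + (((Q*H + Q) + ((Q*Q + H*H) - 30)) - 19)) = -5 + (H + (((H*Q + Q) + ((Q**2 + H**2) - 30)) - 19)) = -5 + (H + (((Q + H*Q) + ((H**2 + Q**2) - 30)) - 19)) = -5 + (H + (((Q + H*Q) + (-30 + H**2 + Q**2)) - 19)) = -5 + (H + ((-30 + Q + H**2 + Q**2 + H*Q) - 19)) = -5 + (H + (-49 + Q + H**2 + Q**2 + H*Q)) = -5 + (-49 + H + Q + H**2 + Q**2 + H*Q) = -54 + H + Q + H**2 + Q**2 + H*Q)
d(1/(-134), C(0)) + 6779 = (-54 - 2 + 1/(-134) + (-2)**2 + (1/(-134))**2 - 2/(-134)) + 6779 = (-54 - 2 - 1/134 + 4 + (-1/134)**2 - 2*(-1/134)) + 6779 = (-54 - 2 - 1/134 + 4 + 1/17956 + 1/67) + 6779 = -933577/17956 + 6779 = 120790147/17956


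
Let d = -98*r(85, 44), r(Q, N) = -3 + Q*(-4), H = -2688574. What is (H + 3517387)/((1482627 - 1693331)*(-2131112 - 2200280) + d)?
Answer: 828813/912641653582 ≈ 9.0815e-7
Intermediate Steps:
r(Q, N) = -3 - 4*Q
d = 33614 (d = -98*(-3 - 4*85) = -98*(-3 - 340) = -98*(-343) = 33614)
(H + 3517387)/((1482627 - 1693331)*(-2131112 - 2200280) + d) = (-2688574 + 3517387)/((1482627 - 1693331)*(-2131112 - 2200280) + 33614) = 828813/(-210704*(-4331392) + 33614) = 828813/(912641619968 + 33614) = 828813/912641653582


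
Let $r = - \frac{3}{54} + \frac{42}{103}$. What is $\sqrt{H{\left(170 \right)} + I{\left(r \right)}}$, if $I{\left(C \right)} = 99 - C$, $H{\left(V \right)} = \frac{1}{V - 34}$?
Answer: $\frac{\sqrt{43556653802}}{21012} \approx 9.9325$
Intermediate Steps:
$H{\left(V \right)} = \frac{1}{-34 + V}$
$r = \frac{653}{1854}$ ($r = \left(-3\right) \frac{1}{54} + 42 \cdot \frac{1}{103} = - \frac{1}{18} + \frac{42}{103} = \frac{653}{1854} \approx 0.35221$)
$\sqrt{H{\left(170 \right)} + I{\left(r \right)}} = \sqrt{\frac{1}{-34 + 170} + \left(99 - \frac{653}{1854}\right)} = \sqrt{\frac{1}{136} + \left(99 - \frac{653}{1854}\right)} = \sqrt{\frac{1}{136} + \frac{182893}{1854}} = \sqrt{\frac{12437651}{126072}} = \frac{\sqrt{43556653802}}{21012}$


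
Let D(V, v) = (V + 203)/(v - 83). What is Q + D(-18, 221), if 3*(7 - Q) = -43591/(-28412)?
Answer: 5116171/653476 ≈ 7.8292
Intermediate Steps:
Q = 553061/85236 (Q = 7 - (-43591)/(3*(-28412)) = 7 - (-43591)*(-1)/(3*28412) = 7 - ⅓*43591/28412 = 7 - 43591/85236 = 553061/85236 ≈ 6.4886)
D(V, v) = (203 + V)/(-83 + v)
Q + D(-18, 221) = 553061/85236 + (203 - 18)/(-83 + 221) = 553061/85236 + 185/138 = 5116171/653476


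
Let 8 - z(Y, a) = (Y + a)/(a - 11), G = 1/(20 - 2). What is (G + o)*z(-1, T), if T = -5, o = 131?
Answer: 143899/144 ≈ 999.30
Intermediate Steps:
G = 1/18 ≈ 0.055556
z(Y, a) = 8 - (Y + a)/(-11 + a) (z(Y, a) = 8 - (Y + a)/(a - 11) = 8 - (Y + a)/(-11 + a))
(G + o)*z(-1, T) = (1/18 + 131)*((-88 - 1*(-1) + 7*(-5))/(-11 - 5)) = 2359*((-88 + 1 - 35)/(-16))/18 = 2359*(-1/16*(-122))/18 = (2359/18)*(61/8) = 143899/144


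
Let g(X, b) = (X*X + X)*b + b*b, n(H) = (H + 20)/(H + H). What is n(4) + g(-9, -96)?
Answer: 2307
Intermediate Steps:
n(H) = (20 + H)/(2*H) (n(H) = (20 + H)/((2*H)) = (20 + H)*(1/(2*H)) = (20 + H)/(2*H))
g(X, b) = b² + b*(X + X²) (g(X, b) = (X² + X)*b + b² = (X + X²)*b + b² = b*(X + X²) + b² = b² + b*(X + X²))
n(4) + g(-9, -96) = (½)*(20 + 4)/4 - 96*(-9 - 96 + (-9)²) = (½)*(¼)*24 - 96*(-9 - 96 + 81) = 3 - 96*(-24) = 3 + 2304 = 2307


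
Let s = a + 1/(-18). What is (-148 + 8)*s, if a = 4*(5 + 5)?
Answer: -50330/9 ≈ -5592.2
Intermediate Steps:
a = 40 (a = 4*10 = 40)
s = 719/18 (s = 40 + 1/(-18) = 40 - 1/18 = 719/18 ≈ 39.944)
(-148 + 8)*s = (-148 + 8)*(719/18) = -140*719/18 = -50330/9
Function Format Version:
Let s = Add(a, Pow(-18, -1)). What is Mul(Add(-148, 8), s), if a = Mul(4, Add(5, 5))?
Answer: Rational(-50330, 9) ≈ -5592.2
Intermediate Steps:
a = 40 (a = Mul(4, 10) = 40)
s = Rational(719, 18) (s = Add(40, Pow(-18, -1)) = Add(40, Rational(-1, 18)) = Rational(719, 18) ≈ 39.944)
Mul(Add(-148, 8), s) = Mul(Add(-148, 8), Rational(719, 18)) = Mul(-140, Rational(719, 18)) = Rational(-50330, 9)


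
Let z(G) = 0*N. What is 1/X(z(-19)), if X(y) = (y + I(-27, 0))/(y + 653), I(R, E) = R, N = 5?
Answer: -653/27 ≈ -24.185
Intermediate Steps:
z(G) = 0 (z(G) = 0*5 = 0)
X(y) = (-27 + y)/(653 + y) (X(y) = (y - 27)/(y + 653) = (-27 + y)/(653 + y))
1/X(z(-19)) = 1/((-27 + 0)/(653 + 0)) = 1/(-27/653) = -653/27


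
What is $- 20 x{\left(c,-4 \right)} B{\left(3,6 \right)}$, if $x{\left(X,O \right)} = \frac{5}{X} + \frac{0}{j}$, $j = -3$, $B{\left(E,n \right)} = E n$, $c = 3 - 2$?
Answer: $-1800$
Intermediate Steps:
$c = 1$ ($c = 3 - 2 = 1$)
$x{\left(X,O \right)} = \frac{5}{X}$ ($x{\left(X,O \right)} = \frac{5}{X} + \frac{0}{-3} = \frac{5}{X} + 0 \left(- \frac{1}{3}\right) = \frac{5}{X} + 0 = \frac{5}{X}$)
$- 20 x{\left(c,-4 \right)} B{\left(3,6 \right)} = - 20 \cdot \frac{5}{1} \cdot 3 \cdot 6 = - 20 \cdot 5 \cdot 1 \cdot 18 = \left(-20\right) 5 \cdot 18 = \left(-100\right) 18 = -1800$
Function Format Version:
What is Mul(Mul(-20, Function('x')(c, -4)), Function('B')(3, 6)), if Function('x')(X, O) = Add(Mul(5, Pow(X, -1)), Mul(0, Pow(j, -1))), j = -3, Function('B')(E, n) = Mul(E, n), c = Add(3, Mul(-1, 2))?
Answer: -1800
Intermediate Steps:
c = 1 (c = Add(3, -2) = 1)
Function('x')(X, O) = Mul(5, Pow(X, -1)) (Function('x')(X, O) = Add(Mul(5, Pow(X, -1)), Mul(0, Pow(-3, -1))) = Add(Mul(5, Pow(X, -1)), Mul(0, Rational(-1, 3))) = Add(Mul(5, Pow(X, -1)), 0) = Mul(5, Pow(X, -1)))
Mul(Mul(-20, Function('x')(c, -4)), Function('B')(3, 6)) = Mul(Mul(-20, Mul(5, Pow(1, -1))), Mul(3, 6)) = Mul(Mul(-20, Mul(5, 1)), 18) = Mul(Mul(-20, 5), 18) = Mul(-100, 18) = -1800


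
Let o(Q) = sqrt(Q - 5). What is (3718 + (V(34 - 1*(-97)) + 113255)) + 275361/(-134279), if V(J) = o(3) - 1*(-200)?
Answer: 15733597906/134279 + I*sqrt(2) ≈ 1.1717e+5 + 1.4142*I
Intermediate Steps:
o(Q) = sqrt(-5 + Q)
V(J) = 200 + I*sqrt(2) (V(J) = sqrt(-5 + 3) - 1*(-200) = sqrt(-2) + 200 = I*sqrt(2) + 200 = 200 + I*sqrt(2))
(3718 + (V(34 - 1*(-97)) + 113255)) + 275361/(-134279) = (3718 + ((200 + I*sqrt(2)) + 113255)) + 275361/(-134279) = (3718 + (113455 + I*sqrt(2))) + 275361*(-1/134279) = (117173 + I*sqrt(2)) - 275361/134279 = 15733597906/134279 + I*sqrt(2)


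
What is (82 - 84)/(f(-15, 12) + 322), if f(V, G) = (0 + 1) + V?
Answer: -1/154 ≈ -0.0064935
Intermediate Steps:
f(V, G) = 1 + V
(82 - 84)/(f(-15, 12) + 322) = (82 - 84)/((1 - 15) + 322) = -2/(-14 + 322) = -2/308 = -2*1/308 = -1/154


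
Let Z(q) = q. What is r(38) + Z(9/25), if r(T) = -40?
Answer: -991/25 ≈ -39.640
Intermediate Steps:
r(38) + Z(9/25) = -40 + 9/25 = -991/25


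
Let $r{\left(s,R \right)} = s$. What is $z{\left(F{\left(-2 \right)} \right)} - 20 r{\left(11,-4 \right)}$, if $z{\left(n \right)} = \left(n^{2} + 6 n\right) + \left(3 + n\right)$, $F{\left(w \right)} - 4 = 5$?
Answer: $-73$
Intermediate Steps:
$F{\left(w \right)} = 9$ ($F{\left(w \right)} = 4 + 5 = 9$)
$z{\left(n \right)} = 3 + n^{2} + 7 n$
$z{\left(F{\left(-2 \right)} \right)} - 20 r{\left(11,-4 \right)} = \left(3 + 9^{2} + 7 \cdot 9\right) - 220 = \left(3 + 81 + 63\right) - 220 = 147 - 220 = -73$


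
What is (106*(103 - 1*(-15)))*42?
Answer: 525336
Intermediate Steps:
(106*(103 - 1*(-15)))*42 = (106*(103 + 15))*42 = (106*118)*42 = 12508*42 = 525336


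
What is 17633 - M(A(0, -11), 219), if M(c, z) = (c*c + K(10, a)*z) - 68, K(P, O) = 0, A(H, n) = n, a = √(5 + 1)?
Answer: 17580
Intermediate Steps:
a = √6 ≈ 2.4495
M(c, z) = -68 + c² (M(c, z) = (c*c + 0*z) - 68 = (c² + 0) - 68 = c² - 68 = -68 + c²)
17633 - M(A(0, -11), 219) = 17633 - (-68 + (-11)²) = 17633 - (-68 + 121) = 17633 - 1*53 = 17633 - 53 = 17580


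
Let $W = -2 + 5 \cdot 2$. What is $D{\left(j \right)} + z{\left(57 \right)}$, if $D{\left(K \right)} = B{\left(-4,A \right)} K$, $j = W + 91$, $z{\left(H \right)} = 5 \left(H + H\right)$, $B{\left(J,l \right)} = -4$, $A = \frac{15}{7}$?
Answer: $174$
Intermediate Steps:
$A = \frac{15}{7}$ ($A = 15 \cdot \frac{1}{7} = \frac{15}{7} \approx 2.1429$)
$W = 8$ ($W = -2 + 10 = 8$)
$z{\left(H \right)} = 10 H$ ($z{\left(H \right)} = 5 \cdot 2 H = 10 H$)
$j = 99$ ($j = 8 + 91 = 99$)
$D{\left(K \right)} = - 4 K$
$D{\left(j \right)} + z{\left(57 \right)} = \left(-4\right) 99 + 10 \cdot 57 = -396 + 570 = 174$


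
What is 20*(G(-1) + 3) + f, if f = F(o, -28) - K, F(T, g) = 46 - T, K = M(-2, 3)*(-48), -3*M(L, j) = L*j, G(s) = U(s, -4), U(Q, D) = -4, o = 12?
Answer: 110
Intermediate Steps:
G(s) = -4
M(L, j) = -L*j/3
K = -96 (K = -⅓*(-2)*3*(-48) = 2*(-48) = -96)
f = 130 (f = (46 - 1*12) - 1*(-96) = (46 - 12) + 96 = 34 + 96 = 130)
20*(G(-1) + 3) + f = 20*(-4 + 3) + 130 = 20*(-1) + 130 = -20 + 130 = 110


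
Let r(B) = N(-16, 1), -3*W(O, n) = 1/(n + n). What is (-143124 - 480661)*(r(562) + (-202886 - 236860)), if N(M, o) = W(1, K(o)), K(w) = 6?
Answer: 9875051133745/36 ≈ 2.7431e+11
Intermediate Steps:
W(O, n) = -1/(6*n) (W(O, n) = -1/(3*(n + n)) = -1/(2*n)/3 = -1/(6*n))
N(M, o) = -1/36 (N(M, o) = -1/6/6 = -1/6*1/6 = -1/36)
r(B) = -1/36
(-143124 - 480661)*(r(562) + (-202886 - 236860)) = (-143124 - 480661)*(-1/36 + (-202886 - 236860)) = -623785*(-1/36 - 439746) = -623785*(-15830857/36) = 9875051133745/36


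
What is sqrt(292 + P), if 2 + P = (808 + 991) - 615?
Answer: sqrt(1474) ≈ 38.393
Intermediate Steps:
P = 1182 (P = -2 + ((808 + 991) - 615) = -2 + (1799 - 615) = -2 + 1184 = 1182)
sqrt(292 + P) = sqrt(292 + 1182) = sqrt(1474)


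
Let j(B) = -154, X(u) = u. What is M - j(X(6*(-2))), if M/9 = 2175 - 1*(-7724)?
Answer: 89245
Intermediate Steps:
M = 89091 (M = 9*(2175 - 1*(-7724)) = 9*(2175 + 7724) = 9*9899 = 89091)
M - j(X(6*(-2))) = 89091 - 1*(-154) = 89091 + 154 = 89245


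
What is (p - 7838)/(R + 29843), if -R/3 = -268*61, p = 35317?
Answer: 27479/78887 ≈ 0.34833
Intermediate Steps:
R = 49044 (R = -(-804)*61 = -3*(-16348) = 49044)
(p - 7838)/(R + 29843) = (35317 - 7838)/(49044 + 29843) = 27479/78887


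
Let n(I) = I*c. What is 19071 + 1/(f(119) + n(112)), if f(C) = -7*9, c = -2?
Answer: 5473376/287 ≈ 19071.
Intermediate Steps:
f(C) = -63
n(I) = -2*I (n(I) = I*(-2) = -2*I)
19071 + 1/(f(119) + n(112)) = 19071 + 1/(-63 - 2*112) = 19071 + 1/(-63 - 224) = 19071 + 1/(-287) = 19071 - 1/287 = 5473376/287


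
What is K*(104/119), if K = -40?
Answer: -4160/119 ≈ -34.958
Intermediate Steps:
K*(104/119) = -4160/119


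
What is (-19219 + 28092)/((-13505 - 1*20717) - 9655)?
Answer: -8873/43877 ≈ -0.20222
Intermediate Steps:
(-19219 + 28092)/((-13505 - 1*20717) - 9655) = 8873/((-13505 - 20717) - 9655) = 8873/(-34222 - 9655) = 8873/(-43877) = 8873*(-1/43877) = -8873/43877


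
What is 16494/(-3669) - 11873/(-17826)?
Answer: -83486669/21801198 ≈ -3.8295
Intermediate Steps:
16494/(-3669) - 11873/(-17826) = 16494*(-1/3669) - 11873*(-1/17826) = -5498/1223 + 11873/17826 = -83486669/21801198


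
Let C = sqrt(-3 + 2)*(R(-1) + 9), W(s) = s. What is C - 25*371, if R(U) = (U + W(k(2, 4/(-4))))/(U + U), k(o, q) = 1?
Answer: -9275 + 9*I ≈ -9275.0 + 9.0*I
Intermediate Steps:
R(U) = (1 + U)/(2*U) (R(U) = (U + 1)/(U + U) = (1 + U)/((2*U)) = (1 + U)*(1/(2*U)) = (1 + U)/(2*U))
C = 9*I (C = sqrt(-3 + 2)*((1/2)*(1 - 1)/(-1) + 9) = sqrt(-1)*((1/2)*(-1)*0 + 9) = I*(0 + 9) = I*9 = 9*I ≈ 9.0*I)
C - 25*371 = 9*I - 25*371 = 9*I - 9275 = -9275 + 9*I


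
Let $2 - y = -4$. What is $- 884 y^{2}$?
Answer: $-31824$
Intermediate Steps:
$y = 6$ ($y = 2 - -4 = 2 + 4 = 6$)
$- 884 y^{2} = - 884 \cdot 6^{2} = \left(-884\right) 36 = -31824$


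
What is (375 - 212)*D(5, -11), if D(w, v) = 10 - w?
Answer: 815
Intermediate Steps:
(375 - 212)*D(5, -11) = (375 - 212)*(10 - 1*5) = 163*(10 - 5) = 163*5 = 815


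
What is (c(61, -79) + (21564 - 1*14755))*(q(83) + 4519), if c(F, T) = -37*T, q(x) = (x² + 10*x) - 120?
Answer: 117932376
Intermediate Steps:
q(x) = -120 + x² + 10*x
(c(61, -79) + (21564 - 1*14755))*(q(83) + 4519) = (-37*(-79) + (21564 - 1*14755))*((-120 + 83² + 10*83) + 4519) = (2923 + (21564 - 14755))*((-120 + 6889 + 830) + 4519) = (2923 + 6809)*(7599 + 4519) = 9732*12118 = 117932376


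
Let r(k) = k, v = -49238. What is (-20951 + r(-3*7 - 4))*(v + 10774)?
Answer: 806820864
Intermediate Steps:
(-20951 + r(-3*7 - 4))*(v + 10774) = (-20951 + (-3*7 - 4))*(-49238 + 10774) = (-20951 + (-21 - 4))*(-38464) = (-20951 - 25)*(-38464) = -20976*(-38464) = 806820864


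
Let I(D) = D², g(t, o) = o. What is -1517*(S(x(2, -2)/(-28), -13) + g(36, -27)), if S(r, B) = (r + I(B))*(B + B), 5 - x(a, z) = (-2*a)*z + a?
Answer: 93991803/14 ≈ 6.7137e+6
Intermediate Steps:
x(a, z) = 5 - a + 2*a*z (x(a, z) = 5 - ((-2*a)*z + a) = 5 - (-2*a*z + a) = 5 - (a - 2*a*z) = 5 + (-a + 2*a*z) = 5 - a + 2*a*z)
S(r, B) = 2*B*(r + B²) (S(r, B) = (r + B²)*(B + B) = (r + B²)*(2*B) = 2*B*(r + B²))
-1517*(S(x(2, -2)/(-28), -13) + g(36, -27)) = -1517*(2*(-13)*((5 - 1*2 + 2*2*(-2))/(-28) + (-13)²) - 27) = -1517*(2*(-13)*((5 - 2 - 8)*(-1/28) + 169) - 27) = -1517*(2*(-13)*(-5*(-1/28) + 169) - 27) = -1517*(2*(-13)*(5/28 + 169) - 27) = -1517*(2*(-13)*(4737/28) - 27) = -1517*(-61581/14 - 27) = -1517*(-61959/14) = 93991803/14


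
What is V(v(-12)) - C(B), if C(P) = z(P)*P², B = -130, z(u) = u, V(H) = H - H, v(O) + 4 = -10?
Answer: 2197000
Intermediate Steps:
v(O) = -14 (v(O) = -4 - 10 = -14)
V(H) = 0
C(P) = P³ (C(P) = P*P² = P³)
V(v(-12)) - C(B) = 0 - 1*(-130)³ = 0 - 1*(-2197000) = 0 + 2197000 = 2197000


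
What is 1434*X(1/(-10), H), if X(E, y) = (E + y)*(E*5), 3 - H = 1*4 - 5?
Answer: -27963/10 ≈ -2796.3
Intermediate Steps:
H = 4 (H = 3 - (1*4 - 5) = 3 - (4 - 5) = 3 - 1*(-1) = 3 + 1 = 4)
X(E, y) = 5*E*(E + y) (X(E, y) = (E + y)*(5*E) = 5*E*(E + y))
1434*X(1/(-10), H) = 1434*(5*(1/(-10) + 4)/(-10)) = 1434*(5*(-1/10)*(-1/10 + 4)) = 1434*(5*(-1/10)*(39/10)) = 1434*(-39/20) = -27963/10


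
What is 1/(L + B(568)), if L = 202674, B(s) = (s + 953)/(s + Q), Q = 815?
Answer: 461/93433221 ≈ 4.9340e-6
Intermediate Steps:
B(s) = (953 + s)/(815 + s) (B(s) = (s + 953)/(s + 815) = (953 + s)/(815 + s))
1/(L + B(568)) = 1/(202674 + (953 + 568)/(815 + 568)) = 1/(202674 + 1521/1383) = 1/(202674 + (1/1383)*1521) = 1/(202674 + 507/461) = 1/(93433221/461) = 461/93433221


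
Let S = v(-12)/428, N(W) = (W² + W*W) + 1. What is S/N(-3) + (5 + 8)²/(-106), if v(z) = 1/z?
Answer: -8245901/5171952 ≈ -1.5943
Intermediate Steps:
N(W) = 1 + 2*W² (N(W) = (W² + W²) + 1 = 2*W² + 1 = 1 + 2*W²)
v(z) = 1/z
S = -1/5136 (S = 1/(-12*428) = -1/12*1/428 = -1/5136 ≈ -0.00019470)
S/N(-3) + (5 + 8)²/(-106) = -1/(5136*(1 + 2*(-3)²)) + (5 + 8)²/(-106) = -1/(5136*(1 + 2*9)) + 13²*(-1/106) = -1/(5136*(1 + 18)) + 169*(-1/106) = -1/5136/19 - 169/106 = -1/5136*1/19 - 169/106 = -1/97584 - 169/106 = -8245901/5171952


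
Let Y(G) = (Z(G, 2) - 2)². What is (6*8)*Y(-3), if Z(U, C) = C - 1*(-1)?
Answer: 48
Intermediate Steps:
Z(U, C) = 1 + C (Z(U, C) = C + 1 = 1 + C)
Y(G) = 1 (Y(G) = ((1 + 2) - 2)² = (3 - 2)² = 1² = 1)
(6*8)*Y(-3) = (6*8)*1 = 48*1 = 48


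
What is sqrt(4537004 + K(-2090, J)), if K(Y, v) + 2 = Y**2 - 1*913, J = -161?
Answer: sqrt(8904189) ≈ 2984.0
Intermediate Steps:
K(Y, v) = -915 + Y**2 (K(Y, v) = -2 + (Y**2 - 1*913) = -2 + (Y**2 - 913) = -2 + (-913 + Y**2) = -915 + Y**2)
sqrt(4537004 + K(-2090, J)) = sqrt(4537004 + (-915 + (-2090)**2)) = sqrt(4537004 + (-915 + 4368100)) = sqrt(4537004 + 4367185) = sqrt(8904189)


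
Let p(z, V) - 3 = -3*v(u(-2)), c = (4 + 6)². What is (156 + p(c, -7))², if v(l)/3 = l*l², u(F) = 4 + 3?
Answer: 8573184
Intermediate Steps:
u(F) = 7
c = 100 (c = 10² = 100)
v(l) = 3*l³ (v(l) = 3*(l*l²) = 3*l³)
p(z, V) = -3084 (p(z, V) = 3 - 9*7³ = 3 - 9*343 = 3 - 3*1029 = 3 - 3087 = -3084)
(156 + p(c, -7))² = (156 - 3084)² = (-2928)² = 8573184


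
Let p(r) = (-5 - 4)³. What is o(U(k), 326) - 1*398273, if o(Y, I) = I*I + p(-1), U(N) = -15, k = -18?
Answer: -292726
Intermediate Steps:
p(r) = -729 (p(r) = (-9)³ = -729)
o(Y, I) = -729 + I² (o(Y, I) = I*I - 729 = I² - 729 = -729 + I²)
o(U(k), 326) - 1*398273 = (-729 + 326²) - 1*398273 = (-729 + 106276) - 398273 = 105547 - 398273 = -292726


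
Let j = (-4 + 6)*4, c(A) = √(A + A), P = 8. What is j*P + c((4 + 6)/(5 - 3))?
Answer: 64 + √10 ≈ 67.162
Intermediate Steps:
c(A) = √2*√A (c(A) = √(2*A) = √2*√A)
j = 8 (j = 2*4 = 8)
j*P + c((4 + 6)/(5 - 3)) = 8*8 + √2*√((4 + 6)/(5 - 3)) = 64 + √2*√(10/2) = 64 + √2*√(10*(½)) = 64 + √2*√5 = 64 + √10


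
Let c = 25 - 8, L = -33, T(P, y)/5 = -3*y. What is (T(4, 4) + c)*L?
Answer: 1419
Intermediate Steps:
T(P, y) = -15*y (T(P, y) = 5*(-3*y) = -15*y)
c = 17
(T(4, 4) + c)*L = (-15*4 + 17)*(-33) = (-60 + 17)*(-33) = -43*(-33) = 1419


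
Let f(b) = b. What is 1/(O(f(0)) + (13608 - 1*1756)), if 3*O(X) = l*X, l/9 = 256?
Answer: 1/11852 ≈ 8.4374e-5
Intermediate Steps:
l = 2304 (l = 9*256 = 2304)
O(X) = 768*X (O(X) = (2304*X)/3 = 768*X)
1/(O(f(0)) + (13608 - 1*1756)) = 1/(768*0 + (13608 - 1*1756)) = 1/(0 + (13608 - 1756)) = 1/(0 + 11852) = 1/11852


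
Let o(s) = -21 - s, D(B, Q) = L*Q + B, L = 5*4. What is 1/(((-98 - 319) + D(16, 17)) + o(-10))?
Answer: -1/72 ≈ -0.013889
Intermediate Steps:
L = 20
D(B, Q) = B + 20*Q (D(B, Q) = 20*Q + B = B + 20*Q)
1/(((-98 - 319) + D(16, 17)) + o(-10)) = 1/(((-98 - 319) + (16 + 20*17)) + (-21 - 1*(-10))) = 1/((-417 + (16 + 340)) + (-21 + 10)) = 1/((-417 + 356) - 11) = 1/(-61 - 11) = 1/(-72) = -1/72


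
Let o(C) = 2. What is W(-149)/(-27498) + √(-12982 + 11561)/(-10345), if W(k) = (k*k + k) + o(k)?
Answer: -11027/13749 - 7*I*√29/10345 ≈ -0.80202 - 0.0036439*I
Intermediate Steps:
W(k) = 2 + k + k² (W(k) = (k*k + k) + 2 = (k² + k) + 2 = (k + k²) + 2 = 2 + k + k²)
W(-149)/(-27498) + √(-12982 + 11561)/(-10345) = (2 - 149 + (-149)²)/(-27498) + √(-12982 + 11561)/(-10345) = (2 - 149 + 22201)*(-1/27498) + √(-1421)*(-1/10345) = 22054*(-1/27498) + (7*I*√29)*(-1/10345) = -11027/13749 - 7*I*√29/10345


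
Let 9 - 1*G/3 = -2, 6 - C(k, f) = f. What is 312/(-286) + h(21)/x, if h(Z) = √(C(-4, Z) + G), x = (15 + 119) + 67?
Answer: -12/11 + √2/67 ≈ -1.0698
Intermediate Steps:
C(k, f) = 6 - f
G = 33 (G = 27 - 3*(-2) = 27 + 6 = 33)
x = 201 (x = 134 + 67 = 201)
h(Z) = √(39 - Z) (h(Z) = √((6 - Z) + 33) = √(39 - Z))
312/(-286) + h(21)/x = 312/(-286) + √(39 - 1*21)/201 = 312*(-1/286) + √(39 - 21)*(1/201) = -12/11 + √18*(1/201) = -12/11 + (3*√2)*(1/201) = -12/11 + √2/67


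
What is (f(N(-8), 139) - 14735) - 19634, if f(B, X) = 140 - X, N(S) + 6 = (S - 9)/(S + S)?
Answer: -34368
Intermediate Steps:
N(S) = -6 + (-9 + S)/(2*S) (N(S) = -6 + (S - 9)/(S + S) = -6 + (-9 + S)/((2*S)) = -6 + (-9 + S)*(1/(2*S)) = -6 + (-9 + S)/(2*S))
(f(N(-8), 139) - 14735) - 19634 = ((140 - 1*139) - 14735) - 19634 = ((140 - 139) - 14735) - 19634 = (1 - 14735) - 19634 = -14734 - 19634 = -34368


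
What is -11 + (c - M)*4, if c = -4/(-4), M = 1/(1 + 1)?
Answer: -9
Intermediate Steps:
M = 1/2 ≈ 0.50000
c = 1 (c = -4*(-1/4) = 1)
-11 + (c - M)*4 = -11 + (1 - 1*1/2)*4 = -11 + (1 - 1/2)*4 = -11 + (1/2)*4 = -11 + 2 = -9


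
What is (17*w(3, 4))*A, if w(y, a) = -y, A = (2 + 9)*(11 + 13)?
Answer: -13464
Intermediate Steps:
A = 264 (A = 11*24 = 264)
(17*w(3, 4))*A = (17*(-1*3))*264 = (17*(-3))*264 = -51*264 = -13464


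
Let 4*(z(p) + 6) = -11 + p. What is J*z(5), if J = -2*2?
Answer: 30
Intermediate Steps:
J = -4
z(p) = -35/4 + p/4 (z(p) = -6 + (-11 + p)/4 = -6 + (-11/4 + p/4) = -35/4 + p/4)
J*z(5) = -4*(-35/4 + (1/4)*5) = -4*(-35/4 + 5/4) = -4*(-15/2) = 30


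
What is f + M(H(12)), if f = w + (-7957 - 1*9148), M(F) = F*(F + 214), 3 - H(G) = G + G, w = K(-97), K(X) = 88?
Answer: -21070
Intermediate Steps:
w = 88
H(G) = 3 - 2*G (H(G) = 3 - (G + G) = 3 - 2*G)
M(F) = F*(214 + F)
f = -17017 (f = 88 + (-7957 - 1*9148) = 88 + (-7957 - 9148) = 88 - 17105 = -17017)
f + M(H(12)) = -17017 + (3 - 2*12)*(214 + (3 - 2*12)) = -17017 + (3 - 24)*(214 + (3 - 24)) = -17017 - 21*(214 - 21) = -17017 - 21*193 = -17017 - 4053 = -21070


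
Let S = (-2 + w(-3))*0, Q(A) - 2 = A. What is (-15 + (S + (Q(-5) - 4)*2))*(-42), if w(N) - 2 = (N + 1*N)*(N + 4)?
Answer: 1218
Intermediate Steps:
Q(A) = 2 + A
w(N) = 2 + 2*N*(4 + N) (w(N) = 2 + (N + 1*N)*(N + 4) = 2 + (N + N)*(4 + N) = 2 + (2*N)*(4 + N) = 2 + 2*N*(4 + N))
S = 0 (S = (-2 + (2 + 2*(-3)² + 8*(-3)))*0 = (-2 + (2 + 2*9 - 24))*0 = (-2 + (2 + 18 - 24))*0 = (-2 - 4)*0 = -6*0 = 0)
(-15 + (S + (Q(-5) - 4)*2))*(-42) = (-15 + (0 + ((2 - 5) - 4)*2))*(-42) = (-15 + (0 + (-3 - 4)*2))*(-42) = (-15 + (0 - 7*2))*(-42) = (-15 + (0 - 14))*(-42) = (-15 - 14)*(-42) = -29*(-42) = 1218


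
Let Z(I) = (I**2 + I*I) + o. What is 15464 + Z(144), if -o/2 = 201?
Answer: 56534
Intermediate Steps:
o = -402 (o = -2*201 = -402)
Z(I) = -402 + 2*I**2 (Z(I) = (I**2 + I*I) - 402 = (I**2 + I**2) - 402 = 2*I**2 - 402 = -402 + 2*I**2)
15464 + Z(144) = 15464 + (-402 + 2*144**2) = 15464 + (-402 + 2*20736) = 15464 + (-402 + 41472) = 15464 + 41070 = 56534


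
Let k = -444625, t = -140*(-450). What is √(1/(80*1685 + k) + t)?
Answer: √331822574983/2295 ≈ 251.00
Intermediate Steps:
t = 63000
√(1/(80*1685 + k) + t) = √(1/(80*1685 - 444625) + 63000) = √(1/(134800 - 444625) + 63000) = √(1/(-309825) + 63000) = √(-1/309825 + 63000) = √(19518974999/309825) = √331822574983/2295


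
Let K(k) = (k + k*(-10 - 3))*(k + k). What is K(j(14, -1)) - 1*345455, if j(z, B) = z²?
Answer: -1267439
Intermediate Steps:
K(k) = -24*k² (K(k) = (k + k*(-13))*(2*k) = (k - 13*k)*(2*k) = (-12*k)*(2*k) = -24*k²)
K(j(14, -1)) - 1*345455 = -24*(14²)² - 1*345455 = -24*196² - 345455 = -24*38416 - 345455 = -921984 - 345455 = -1267439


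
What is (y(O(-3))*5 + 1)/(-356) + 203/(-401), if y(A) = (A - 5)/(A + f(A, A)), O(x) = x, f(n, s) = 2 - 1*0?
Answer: -88709/142756 ≈ -0.62140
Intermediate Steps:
f(n, s) = 2 (f(n, s) = 2 + 0 = 2)
y(A) = (-5 + A)/(2 + A) (y(A) = (A - 5)/(A + 2) = (-5 + A)/(2 + A))
(y(O(-3))*5 + 1)/(-356) + 203/(-401) = (((-5 - 3)/(2 - 3))*5 + 1)/(-356) + 203/(-401) = ((-8/(-1))*5 + 1)*(-1/356) + 203*(-1/401) = (-1*(-8)*5 + 1)*(-1/356) - 203/401 = (8*5 + 1)*(-1/356) - 203/401 = (40 + 1)*(-1/356) - 203/401 = 41*(-1/356) - 203/401 = -41/356 - 203/401 = -88709/142756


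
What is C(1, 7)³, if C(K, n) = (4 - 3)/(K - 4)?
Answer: -1/27 ≈ -0.037037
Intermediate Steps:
C(K, n) = 1/(-4 + K)
C(1, 7)³ = (1/(-4 + 1))³ = (1/(-3))³ = (-⅓)³ = -1/27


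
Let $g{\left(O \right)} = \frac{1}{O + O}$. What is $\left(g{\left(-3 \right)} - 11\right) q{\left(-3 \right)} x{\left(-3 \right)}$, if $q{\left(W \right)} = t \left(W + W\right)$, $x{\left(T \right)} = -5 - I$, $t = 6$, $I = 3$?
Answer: $-3216$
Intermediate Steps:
$g{\left(O \right)} = \frac{1}{2 O}$
$x{\left(T \right)} = -8$ ($x{\left(T \right)} = -5 - 3 = -8$)
$q{\left(W \right)} = 12 W$ ($q{\left(W \right)} = 6 \left(W + W\right) = 6 \cdot 2 W = 12 W$)
$\left(g{\left(-3 \right)} - 11\right) q{\left(-3 \right)} x{\left(-3 \right)} = \left(\frac{1}{2 \left(-3\right)} - 11\right) 12 \left(-3\right) \left(-8\right) = \left(\frac{1}{2} \left(- \frac{1}{3}\right) - 11\right) \left(-36\right) \left(-8\right) = \left(- \frac{1}{6} - 11\right) \left(-36\right) \left(-8\right) = \left(- \frac{67}{6}\right) \left(-36\right) \left(-8\right) = 402 \left(-8\right) = -3216$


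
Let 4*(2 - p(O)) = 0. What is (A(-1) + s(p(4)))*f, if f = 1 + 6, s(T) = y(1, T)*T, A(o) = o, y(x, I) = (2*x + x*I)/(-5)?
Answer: -91/5 ≈ -18.200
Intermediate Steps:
p(O) = 2 (p(O) = 2 - ¼*0 = 2 + 0 = 2)
y(x, I) = -2*x/5 - I*x/5 (y(x, I) = (2*x + I*x)*(-⅕) = -2*x/5 - I*x/5)
s(T) = T*(-⅖ - T/5) (s(T) = (-⅕*1*(2 + T))*T = (-⅖ - T/5)*T = T*(-⅖ - T/5))
f = 7
(A(-1) + s(p(4)))*f = (-1 - ⅕*2*(2 + 2))*7 = (-1 - ⅕*2*4)*7 = (-1 - 8/5)*7 = -13/5*7 = -91/5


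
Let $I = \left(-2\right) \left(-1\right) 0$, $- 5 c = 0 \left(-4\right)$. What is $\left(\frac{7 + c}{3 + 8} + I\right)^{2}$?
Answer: $\frac{49}{121} \approx 0.40496$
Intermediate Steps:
$c = 0$ ($c = - \frac{0 \left(-4\right)}{5} = \left(- \frac{1}{5}\right) 0 = 0$)
$I = 0$ ($I = 2 \cdot 0 = 0$)
$\left(\frac{7 + c}{3 + 8} + I\right)^{2} = \left(\frac{7 + 0}{3 + 8} + 0\right)^{2} = \left(\frac{7}{11} + 0\right)^{2} = \left(\frac{7}{11}\right)^{2} = \frac{49}{121}$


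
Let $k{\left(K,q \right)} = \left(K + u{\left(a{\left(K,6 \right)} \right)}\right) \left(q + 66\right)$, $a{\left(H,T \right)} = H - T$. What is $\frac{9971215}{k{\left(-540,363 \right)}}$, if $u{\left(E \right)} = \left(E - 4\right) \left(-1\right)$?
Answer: $\frac{1994243}{858} \approx 2324.3$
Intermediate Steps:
$u{\left(E \right)} = 4 - E$ ($u{\left(E \right)} = \left(-4 + E\right) \left(-1\right) = 4 - E$)
$k{\left(K,q \right)} = 660 + 10 q$ ($k{\left(K,q \right)} = \left(K - \left(-4 - 6 + K\right)\right) \left(q + 66\right) = \left(K - \left(-10 + K\right)\right) \left(66 + q\right) = 10 \left(66 + q\right) = 660 + 10 q$)
$\frac{9971215}{k{\left(-540,363 \right)}} = \frac{9971215}{660 + 10 \cdot 363} = \frac{9971215}{660 + 3630} = \frac{9971215}{4290} = 9971215 \cdot \frac{1}{4290} = \frac{1994243}{858}$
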